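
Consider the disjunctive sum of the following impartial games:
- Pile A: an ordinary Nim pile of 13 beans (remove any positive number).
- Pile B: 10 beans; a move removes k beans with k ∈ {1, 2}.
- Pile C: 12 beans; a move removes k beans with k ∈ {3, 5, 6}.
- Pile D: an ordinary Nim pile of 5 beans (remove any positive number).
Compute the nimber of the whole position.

Pile A is a plain Nim pile of size 13, so its Grundy value is 13.
Grundy values for pile B (subtraction set {1, 2}):
k:     0  1  2  3  4  5  6  7  8  9 10
g(k):  0  1  2  0  1  2  0  1  2  0  1
So g(10) = 1.
For pile C, compute g(0), g(1), … with moves {3, 5, 6}:
g(0) = mex{} = 0
g(1) = mex{} = 0
g(2) = mex{} = 0
g(3) = mex{0} = 1
g(4) = mex{0} = 1
g(5) = mex{0} = 1
g(6) = mex{0,1} = 2
g(7) = mex{0,1} = 2
g(8) = mex{0,1} = 2
g(9) = mex{1,2} = 0
g(10) = mex{1,2} = 0
g(11) = mex{1,2} = 0
g(12) = mex{0,2} = 1
So g(12) = 1.
Pile D is a plain Nim pile of size 5, so its Grundy value is 5.
The value of a disjunctive sum is the nim-sum of the parts.
Combined value = 13 ⊕ 1 ⊕ 1 ⊕ 5 = 8.

8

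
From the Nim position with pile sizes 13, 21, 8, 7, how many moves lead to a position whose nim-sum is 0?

1

Nim-sum: 13 XOR 21 XOR 8 XOR 7 = 23.
The overall nim-sum is X = 23. A pile of size p has a winning move iff p XOR X < p (reduce it to p XOR X).
  13: 13 XOR 23 = 26 ≥ 13 — no move.
  21: 21 XOR 23 = 2 < 21 — winning move (to 2).
  8: 8 XOR 23 = 31 ≥ 8 — no move.
  7: 7 XOR 23 = 16 ≥ 7 — no move.
That gives 1 winning move.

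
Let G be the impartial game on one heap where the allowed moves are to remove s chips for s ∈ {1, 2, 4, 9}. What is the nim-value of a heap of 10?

4

Build the Grundy sequence with g(k) = mex{g(k−s) : s ∈ {1, 2, 4, 9}, s ≤ k}:
g(0) = mex{} = 0
g(1) = mex{0} = 1
g(2) = mex{0,1} = 2
g(3) = mex{1,2} = 0
g(4) = mex{0,2} = 1
g(5) = mex{0,1} = 2
g(6) = mex{1,2} = 0
g(7) = mex{0,2} = 1
g(8) = mex{0,1} = 2
g(9) = mex{0,1,2} = 3
g(10) = mex{0,1,2,3} = 4
So g(10) = 4.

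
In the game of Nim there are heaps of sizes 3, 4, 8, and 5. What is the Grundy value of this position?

10

Write each in binary and XOR column by column:
  0011  (3)
  0100  (4)
  1000  (8)
  0101  (5)
  ----
  1010  (10)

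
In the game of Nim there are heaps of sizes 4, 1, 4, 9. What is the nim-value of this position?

Compute the nim-sum pairwise:
4 ⊕ 1 = 5
5 ⊕ 4 = 1
1 ⊕ 9 = 8

8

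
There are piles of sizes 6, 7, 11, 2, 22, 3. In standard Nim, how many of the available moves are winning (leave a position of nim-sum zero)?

1

Nim-sum: 6 ^ 7 ^ 11 ^ 2 ^ 22 ^ 3 = 29.
The overall nim-sum is X = 29. A pile of size p has a winning move iff p XOR X < p (reduce it to p XOR X).
  6: 6 XOR 29 = 27 ≥ 6 — no move.
  7: 7 XOR 29 = 26 ≥ 7 — no move.
  11: 11 XOR 29 = 22 ≥ 11 — no move.
  2: 2 XOR 29 = 31 ≥ 2 — no move.
  22: 22 XOR 29 = 11 < 22 — winning move (to 11).
  3: 3 XOR 29 = 30 ≥ 3 — no move.
That gives 1 winning move.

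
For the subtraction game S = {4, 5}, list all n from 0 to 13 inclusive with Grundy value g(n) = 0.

0, 1, 2, 3, 9, 10, 11, 12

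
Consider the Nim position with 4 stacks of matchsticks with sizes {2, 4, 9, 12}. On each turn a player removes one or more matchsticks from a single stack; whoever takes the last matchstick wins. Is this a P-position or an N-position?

N-position

Compute the nim-sum pairwise:
2 XOR 4 = 6
6 XOR 9 = 15
15 XOR 12 = 3
The nim-sum is 3 ≠ 0, so this is an N-position: the player to move can win.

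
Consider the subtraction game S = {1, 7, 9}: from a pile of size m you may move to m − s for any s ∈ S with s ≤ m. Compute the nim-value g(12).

0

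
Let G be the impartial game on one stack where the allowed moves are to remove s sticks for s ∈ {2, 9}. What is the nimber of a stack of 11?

0

Grundy values for subtraction set {2, 9}:
g(0) = mex{} = 0
g(1) = mex{} = 0
g(2) = mex{0} = 1
g(3) = mex{0} = 1
g(4) = mex{1} = 0
g(5) = mex{1} = 0
g(6) = mex{0} = 1
g(7) = mex{0} = 1
g(8) = mex{1} = 0
g(9) = mex{0,1} = 2
g(10) = mex{0} = 1
g(11) = mex{1,2} = 0
So g(11) = 0.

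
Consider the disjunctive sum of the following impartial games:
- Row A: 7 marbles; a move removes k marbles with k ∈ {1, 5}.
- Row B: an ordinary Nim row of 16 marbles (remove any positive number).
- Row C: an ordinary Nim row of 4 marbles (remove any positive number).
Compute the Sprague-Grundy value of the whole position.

21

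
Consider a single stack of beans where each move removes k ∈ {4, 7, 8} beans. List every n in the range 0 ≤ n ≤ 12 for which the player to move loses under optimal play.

Grundy values for subtraction set {4, 7, 8}:
k:     0  1  2  3  4  5  6  7  8  9 10 11 12
g(k):  0  0  0  0  1  1  1  1  2  2  2  2  0
The P-positions (g = 0) in 0..12 are 0, 1, 2, 3, 12.

0, 1, 2, 3, 12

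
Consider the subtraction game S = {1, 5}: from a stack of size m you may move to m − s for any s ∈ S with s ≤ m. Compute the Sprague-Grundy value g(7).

1

Compute g(0), g(1), … for moves {1, 5}:
k:     0  1  2  3  4  5  6  7
g(k):  0  1  0  1  0  1  0  1
So g(7) = 1.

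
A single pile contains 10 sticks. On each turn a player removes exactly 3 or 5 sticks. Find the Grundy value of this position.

Build the Grundy sequence with g(k) = mex{g(k−s) : s ∈ {3, 5}, s ≤ k}:
g(0) = mex{} = 0
g(1) = mex{} = 0
g(2) = mex{} = 0
g(3) = mex{0} = 1
g(4) = mex{0} = 1
g(5) = mex{0} = 1
g(6) = mex{0,1} = 2
g(7) = mex{0,1} = 2
g(8) = mex{1} = 0
g(9) = mex{1,2} = 0
g(10) = mex{1,2} = 0
So g(10) = 0.

0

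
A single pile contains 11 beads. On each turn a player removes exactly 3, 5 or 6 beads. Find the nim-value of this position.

Grundy values for subtraction set {3, 5, 6}:
k:     0  1  2  3  4  5  6  7  8  9 10 11
g(k):  0  0  0  1  1  1  2  2  2  0  0  0
So g(11) = 0.

0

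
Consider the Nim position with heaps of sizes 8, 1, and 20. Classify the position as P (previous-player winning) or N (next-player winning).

N-position

Nim-sum: 8 ^ 1 ^ 20 = 29.
The nim-sum is 29 ≠ 0, so this is an N-position: the player to move can win.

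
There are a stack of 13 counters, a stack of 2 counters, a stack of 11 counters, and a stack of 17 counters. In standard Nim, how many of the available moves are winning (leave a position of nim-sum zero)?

Compute the nim-sum pairwise:
13 ^ 2 = 15
15 ^ 11 = 4
4 ^ 17 = 21
The overall nim-sum is X = 21. A stack of size p has a winning move iff p XOR X < p (reduce it to p XOR X).
  13: 13 XOR 21 = 24 ≥ 13 — no move.
  2: 2 XOR 21 = 23 ≥ 2 — no move.
  11: 11 XOR 21 = 30 ≥ 11 — no move.
  17: 17 XOR 21 = 4 < 17 — winning move (to 4).
That gives 1 winning move.

1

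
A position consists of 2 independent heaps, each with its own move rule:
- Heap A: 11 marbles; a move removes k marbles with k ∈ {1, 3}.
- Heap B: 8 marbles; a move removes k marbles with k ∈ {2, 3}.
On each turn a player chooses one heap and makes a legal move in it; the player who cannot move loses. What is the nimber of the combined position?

For heap A, compute g(0), g(1), … with moves {1, 3}:
g(0) = mex{} = 0
g(1) = mex{0} = 1
g(2) = mex{1} = 0
g(3) = mex{0} = 1
g(4) = mex{1} = 0
g(5) = mex{0} = 1
g(6) = mex{1} = 0
g(7) = mex{0} = 1
g(8) = mex{1} = 0
g(9) = mex{0} = 1
g(10) = mex{1} = 0
g(11) = mex{0} = 1
So g(11) = 1.
Grundy values for heap B (subtraction set {2, 3}):
k:     0  1  2  3  4  5  6  7  8
g(k):  0  0  1  1  2  0  0  1  1
So g(8) = 1.
By the Sprague-Grundy theorem, the Grundy value of a sum of independent games is the XOR of the component values.
Combined value = 1 XOR 1 = 0.

0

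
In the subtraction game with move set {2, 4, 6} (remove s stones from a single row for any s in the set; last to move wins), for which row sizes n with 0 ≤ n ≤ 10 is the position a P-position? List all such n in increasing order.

0, 1, 8, 9

Compute g(0), g(1), … for moves {2, 4, 6}:
k:     0  1  2  3  4  5  6  7  8  9 10
g(k):  0  0  1  1  2  2  3  3  0  0  1
The P-positions (g = 0) in 0..10 are 0, 1, 8, 9.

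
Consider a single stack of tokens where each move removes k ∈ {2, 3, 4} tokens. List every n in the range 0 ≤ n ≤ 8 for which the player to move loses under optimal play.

Compute g(0), g(1), … for moves {2, 3, 4}:
k:     0  1  2  3  4  5  6  7  8
g(k):  0  0  1  1  2  2  0  0  1
The P-positions (g = 0) in 0..8 are 0, 1, 6, 7.

0, 1, 6, 7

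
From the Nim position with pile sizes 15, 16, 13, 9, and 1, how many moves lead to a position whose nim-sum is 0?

Compute the nim-sum pairwise:
15 XOR 16 = 31
31 XOR 13 = 18
18 XOR 9 = 27
27 XOR 1 = 26
The overall nim-sum is X = 26. A pile of size p has a winning move iff p XOR X < p (reduce it to p XOR X).
  15: 15 XOR 26 = 21 ≥ 15 — no move.
  16: 16 XOR 26 = 10 < 16 — winning move (to 10).
  13: 13 XOR 26 = 23 ≥ 13 — no move.
  9: 9 XOR 26 = 19 ≥ 9 — no move.
  1: 1 XOR 26 = 27 ≥ 1 — no move.
That gives 1 winning move.

1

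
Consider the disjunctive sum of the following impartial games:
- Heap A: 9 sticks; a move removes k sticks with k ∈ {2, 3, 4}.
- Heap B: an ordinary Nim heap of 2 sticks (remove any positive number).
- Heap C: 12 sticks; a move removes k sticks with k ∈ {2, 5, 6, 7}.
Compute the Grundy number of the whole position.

For heap A, compute g(0), g(1), … with moves {2, 3, 4}:
k:     0  1  2  3  4  5  6  7  8  9
g(k):  0  0  1  1  2  2  0  0  1  1
So g(9) = 1.
Heap B is a plain Nim heap of size 2, so its Grundy value is 2.
For heap C, compute g(0), g(1), … with moves {2, 5, 6, 7}:
g(0) = mex{} = 0
g(1) = mex{} = 0
g(2) = mex{0} = 1
g(3) = mex{0} = 1
g(4) = mex{1} = 0
g(5) = mex{0,1} = 2
g(6) = mex{0} = 1
g(7) = mex{0,1,2} = 3
g(8) = mex{0,1} = 2
g(9) = mex{0,1,3} = 2
g(10) = mex{0,1,2} = 3
g(11) = mex{0,1,2} = 3
g(12) = mex{1,2,3} = 0
So g(12) = 0.
By the Sprague-Grundy theorem, the Grundy value of a sum of independent games is the XOR of the component values.
Combined value = 1 XOR 2 XOR 0 = 3.

3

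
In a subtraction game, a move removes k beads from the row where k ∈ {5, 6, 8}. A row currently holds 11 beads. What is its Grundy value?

2

Grundy values for subtraction set {5, 6, 8}:
k:     0  1  2  3  4  5  6  7  8  9 10 11
g(k):  0  0  0  0  0  1  1  1  1  1  2  2
So g(11) = 2.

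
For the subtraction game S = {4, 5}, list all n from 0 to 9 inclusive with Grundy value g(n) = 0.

0, 1, 2, 3, 9

Compute g(0), g(1), … for moves {4, 5}:
k:     0  1  2  3  4  5  6  7  8  9
g(k):  0  0  0  0  1  1  1  1  2  0
The P-positions (g = 0) in 0..9 are 0, 1, 2, 3, 9.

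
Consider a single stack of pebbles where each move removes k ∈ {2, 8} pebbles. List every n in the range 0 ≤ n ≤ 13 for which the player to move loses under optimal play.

0, 1, 4, 5, 10, 11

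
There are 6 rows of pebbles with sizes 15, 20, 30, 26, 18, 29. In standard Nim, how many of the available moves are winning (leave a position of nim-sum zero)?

5

Compute the nim-sum pairwise:
15 ^ 20 = 27
27 ^ 30 = 5
5 ^ 26 = 31
31 ^ 18 = 13
13 ^ 29 = 16
The overall nim-sum is X = 16. A row of size p has a winning move iff p XOR X < p (reduce it to p XOR X).
  15: 15 XOR 16 = 31 ≥ 15 — no move.
  20: 20 XOR 16 = 4 < 20 — winning move (to 4).
  30: 30 XOR 16 = 14 < 30 — winning move (to 14).
  26: 26 XOR 16 = 10 < 26 — winning move (to 10).
  18: 18 XOR 16 = 2 < 18 — winning move (to 2).
  29: 29 XOR 16 = 13 < 29 — winning move (to 13).
That gives 5 winning moves.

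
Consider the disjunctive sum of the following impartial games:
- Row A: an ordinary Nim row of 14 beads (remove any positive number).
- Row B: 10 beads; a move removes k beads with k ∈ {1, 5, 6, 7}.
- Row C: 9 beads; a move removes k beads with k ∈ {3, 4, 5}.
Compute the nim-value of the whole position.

12

Row A is a plain Nim row of size 14, so its Grundy value is 14.
For row B, compute g(0), g(1), … with moves {1, 5, 6, 7}:
k:     0  1  2  3  4  5  6  7  8  9 10
g(k):  0  1  0  1  0  1  2  3  2  3  2
So g(10) = 2.
Build the Grundy sequence for row C with g(k) = mex{g(k−s) : s ∈ {3, 4, 5}, s ≤ k}:
k:     0  1  2  3  4  5  6  7  8  9
g(k):  0  0  0  1  1  1  2  2  0  0
So g(9) = 0.
The value of a disjunctive sum is the nim-sum of the parts.
Combined value = 14 XOR 2 XOR 0 = 12.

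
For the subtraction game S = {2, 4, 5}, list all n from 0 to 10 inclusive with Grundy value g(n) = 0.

0, 1, 7, 8

Build the Grundy sequence with g(k) = mex{g(k−s) : s ∈ {2, 4, 5}, s ≤ k}:
g(0) = mex{} = 0
g(1) = mex{} = 0
g(2) = mex{0} = 1
g(3) = mex{0} = 1
g(4) = mex{0,1} = 2
g(5) = mex{0,1} = 2
g(6) = mex{0,1,2} = 3
g(7) = mex{1,2} = 0
g(8) = mex{1,2,3} = 0
g(9) = mex{0,2} = 1
g(10) = mex{0,2,3} = 1
The P-positions (g = 0) in 0..10 are 0, 1, 7, 8.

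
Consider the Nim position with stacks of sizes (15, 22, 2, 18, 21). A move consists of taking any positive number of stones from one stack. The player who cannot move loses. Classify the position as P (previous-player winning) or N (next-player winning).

Nim-sum: 15 XOR 22 XOR 2 XOR 18 XOR 21 = 28.
The nim-sum is 28 ≠ 0, so this is an N-position: the player to move can win.

N-position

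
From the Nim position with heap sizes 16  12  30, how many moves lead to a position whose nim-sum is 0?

1

Compute the nim-sum pairwise:
16 ^ 12 = 28
28 ^ 30 = 2
The overall nim-sum is X = 2. A heap of size p has a winning move iff p XOR X < p (reduce it to p XOR X).
  16: 16 XOR 2 = 18 ≥ 16 — no move.
  12: 12 XOR 2 = 14 ≥ 12 — no move.
  30: 30 XOR 2 = 28 < 30 — winning move (to 28).
That gives 1 winning move.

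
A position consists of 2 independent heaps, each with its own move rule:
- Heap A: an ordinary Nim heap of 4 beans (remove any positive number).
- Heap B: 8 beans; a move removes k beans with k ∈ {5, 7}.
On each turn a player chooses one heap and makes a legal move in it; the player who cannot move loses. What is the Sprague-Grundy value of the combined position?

Heap A is a plain Nim heap of size 4, so its Grundy value is 4.
Grundy values for heap B (subtraction set {5, 7}):
g(0) = mex{} = 0
g(1) = mex{} = 0
g(2) = mex{} = 0
g(3) = mex{} = 0
g(4) = mex{} = 0
g(5) = mex{0} = 1
g(6) = mex{0} = 1
g(7) = mex{0} = 1
g(8) = mex{0} = 1
So g(8) = 1.
By the Sprague-Grundy theorem, the Grundy value of a sum of independent games is the XOR of the component values.
Combined value = 4 XOR 1 = 5.

5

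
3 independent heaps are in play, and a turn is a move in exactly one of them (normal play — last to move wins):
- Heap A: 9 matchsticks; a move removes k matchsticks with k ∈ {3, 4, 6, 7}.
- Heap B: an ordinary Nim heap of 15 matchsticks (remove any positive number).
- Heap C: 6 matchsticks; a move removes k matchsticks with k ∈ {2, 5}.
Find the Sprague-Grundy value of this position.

13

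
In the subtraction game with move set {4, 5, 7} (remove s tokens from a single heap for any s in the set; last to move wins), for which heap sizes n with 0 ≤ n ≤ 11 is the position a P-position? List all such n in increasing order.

0, 1, 2, 3, 11

Compute g(0), g(1), … for moves {4, 5, 7}:
g(0) = mex{} = 0
g(1) = mex{} = 0
g(2) = mex{} = 0
g(3) = mex{} = 0
g(4) = mex{0} = 1
g(5) = mex{0} = 1
g(6) = mex{0} = 1
g(7) = mex{0} = 1
g(8) = mex{0,1} = 2
g(9) = mex{0,1} = 2
g(10) = mex{0,1} = 2
g(11) = mex{1} = 0
The P-positions (g = 0) in 0..11 are 0, 1, 2, 3, 11.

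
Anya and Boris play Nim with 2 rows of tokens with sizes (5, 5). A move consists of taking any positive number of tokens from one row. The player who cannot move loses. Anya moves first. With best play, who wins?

Compute the nim-sum pairwise:
5 ^ 5 = 0
The nim-sum is 0, so this is a P-position: the player to move is in a losing position under optimal play; Anya is about to move from it and so loses — Boris wins.

Boris wins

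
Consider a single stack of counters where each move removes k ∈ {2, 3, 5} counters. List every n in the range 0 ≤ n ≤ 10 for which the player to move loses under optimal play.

0, 1, 7, 8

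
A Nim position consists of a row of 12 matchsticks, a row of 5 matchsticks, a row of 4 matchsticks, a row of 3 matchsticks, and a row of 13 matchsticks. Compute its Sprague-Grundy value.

In binary:
  1100  (12)
  0101  (5)
  0100  (4)
  0011  (3)
  1101  (13)
  ----
  0011  (3)

3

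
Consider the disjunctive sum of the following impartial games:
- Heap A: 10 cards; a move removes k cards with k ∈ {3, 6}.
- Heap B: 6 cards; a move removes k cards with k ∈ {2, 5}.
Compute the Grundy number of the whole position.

For heap A, compute g(0), g(1), … with moves {3, 6}:
g(0) = mex{} = 0
g(1) = mex{} = 0
g(2) = mex{} = 0
g(3) = mex{0} = 1
g(4) = mex{0} = 1
g(5) = mex{0} = 1
g(6) = mex{0,1} = 2
g(7) = mex{0,1} = 2
g(8) = mex{0,1} = 2
g(9) = mex{1,2} = 0
g(10) = mex{1,2} = 0
So g(10) = 0.
For heap B, compute g(0), g(1), … with moves {2, 5}:
g(0) = mex{} = 0
g(1) = mex{} = 0
g(2) = mex{0} = 1
g(3) = mex{0} = 1
g(4) = mex{1} = 0
g(5) = mex{0,1} = 2
g(6) = mex{0} = 1
So g(6) = 1.
The value of a disjunctive sum is the nim-sum of the parts.
Combined value = 0 ⊕ 1 = 1.

1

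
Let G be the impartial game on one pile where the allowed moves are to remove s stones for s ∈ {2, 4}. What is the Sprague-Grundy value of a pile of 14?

Grundy values for subtraction set {2, 4}:
k:     0  1  2  3  4  5  6  7  8  9 10 11 12 13 14
g(k):  0  0  1  1  2  2  0  0  1  1  2  2  0  0  1
So g(14) = 1.

1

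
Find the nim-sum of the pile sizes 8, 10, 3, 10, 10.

Compute the nim-sum pairwise:
8 XOR 10 = 2
2 XOR 3 = 1
1 XOR 10 = 11
11 XOR 10 = 1

1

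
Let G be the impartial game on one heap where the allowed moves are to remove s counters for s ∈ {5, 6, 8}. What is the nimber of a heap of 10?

Compute g(0), g(1), … for moves {5, 6, 8}:
k:     0  1  2  3  4  5  6  7  8  9 10
g(k):  0  0  0  0  0  1  1  1  1  1  2
So g(10) = 2.

2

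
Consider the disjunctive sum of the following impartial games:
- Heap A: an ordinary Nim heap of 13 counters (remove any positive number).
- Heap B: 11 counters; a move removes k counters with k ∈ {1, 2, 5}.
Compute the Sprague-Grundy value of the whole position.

Heap A is a plain Nim heap of size 13, so its Grundy value is 13.
For heap B, compute g(0), g(1), … with moves {1, 2, 5}:
k:     0  1  2  3  4  5  6  7  8  9 10 11
g(k):  0  1  2  0  1  2  0  1  2  0  1  2
So g(11) = 2.
The value of a disjunctive sum is the nim-sum of the parts.
Combined value = 13 XOR 2 = 15.

15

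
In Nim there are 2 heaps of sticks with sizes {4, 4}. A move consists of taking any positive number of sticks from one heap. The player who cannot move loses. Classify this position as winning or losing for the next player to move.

Nim-sum: 4 XOR 4 = 0.
The nim-sum is 0, so this is a P-position: the player to move is in a losing position under optimal play.

Losing position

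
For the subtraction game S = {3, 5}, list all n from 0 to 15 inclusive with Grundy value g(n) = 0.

0, 1, 2, 8, 9, 10

Grundy values for subtraction set {3, 5}:
k:     0  1  2  3  4  5  6  7  8  9 10 11 12 13 14 15
g(k):  0  0  0  1  1  1  2  2  0  0  0  1  1  1  2  2
The P-positions (g = 0) in 0..15 are 0, 1, 2, 8, 9, 10.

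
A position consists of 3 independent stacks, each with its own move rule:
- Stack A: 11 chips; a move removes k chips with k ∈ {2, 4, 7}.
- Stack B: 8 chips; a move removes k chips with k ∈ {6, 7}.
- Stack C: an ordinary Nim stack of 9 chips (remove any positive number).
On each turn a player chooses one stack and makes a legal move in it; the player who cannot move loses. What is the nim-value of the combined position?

9

Grundy values for stack A (subtraction set {2, 4, 7}):
k:     0  1  2  3  4  5  6  7  8  9 10 11
g(k):  0  0  1  1  2  2  0  3  1  0  2  1
So g(11) = 1.
For stack B, compute g(0), g(1), … with moves {6, 7}:
k:     0  1  2  3  4  5  6  7  8
g(k):  0  0  0  0  0  0  1  1  1
So g(8) = 1.
Stack C is a plain Nim stack of size 9, so its Grundy value is 9.
By the Sprague-Grundy theorem, the Grundy value of a sum of independent games is the XOR of the component values.
Combined value = 1 XOR 1 XOR 9 = 9.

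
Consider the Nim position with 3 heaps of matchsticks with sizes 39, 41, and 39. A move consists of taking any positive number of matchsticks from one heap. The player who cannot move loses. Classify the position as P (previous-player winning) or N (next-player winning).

N-position

Write each in binary and XOR column by column:
  100111  (39)
  101001  (41)
  100111  (39)
  ------
  101001  (41)
The nim-sum is 41 ≠ 0, so this is an N-position: the player to move can win.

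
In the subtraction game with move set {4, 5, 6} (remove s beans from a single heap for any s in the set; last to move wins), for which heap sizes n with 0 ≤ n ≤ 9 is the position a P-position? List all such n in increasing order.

0, 1, 2, 3

Grundy values for subtraction set {4, 5, 6}:
g(0) = mex{} = 0
g(1) = mex{} = 0
g(2) = mex{} = 0
g(3) = mex{} = 0
g(4) = mex{0} = 1
g(5) = mex{0} = 1
g(6) = mex{0} = 1
g(7) = mex{0} = 1
g(8) = mex{0,1} = 2
g(9) = mex{0,1} = 2
The P-positions (g = 0) in 0..9 are 0, 1, 2, 3.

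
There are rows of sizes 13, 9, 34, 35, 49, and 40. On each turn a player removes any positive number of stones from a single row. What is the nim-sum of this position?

Compute the nim-sum pairwise:
13 XOR 9 = 4
4 XOR 34 = 38
38 XOR 35 = 5
5 XOR 49 = 52
52 XOR 40 = 28

28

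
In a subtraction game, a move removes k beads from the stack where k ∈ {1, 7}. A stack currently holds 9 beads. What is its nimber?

1

Grundy values for subtraction set {1, 7}:
g(0) = mex{} = 0
g(1) = mex{0} = 1
g(2) = mex{1} = 0
g(3) = mex{0} = 1
g(4) = mex{1} = 0
g(5) = mex{0} = 1
g(6) = mex{1} = 0
g(7) = mex{0} = 1
g(8) = mex{1} = 0
g(9) = mex{0} = 1
So g(9) = 1.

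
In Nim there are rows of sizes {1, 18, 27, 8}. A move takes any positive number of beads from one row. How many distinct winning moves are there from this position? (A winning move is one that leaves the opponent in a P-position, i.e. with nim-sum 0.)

0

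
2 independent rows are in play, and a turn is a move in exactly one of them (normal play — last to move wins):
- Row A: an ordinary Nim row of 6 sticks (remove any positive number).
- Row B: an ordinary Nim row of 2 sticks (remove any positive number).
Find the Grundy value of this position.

Row A is a plain Nim row of size 6, so its Grundy value is 6.
Row B is a plain Nim row of size 2, so its Grundy value is 2.
By the Sprague-Grundy theorem, the Grundy value of a sum of independent games is the XOR of the component values.
Combined value = 6 XOR 2 = 4.

4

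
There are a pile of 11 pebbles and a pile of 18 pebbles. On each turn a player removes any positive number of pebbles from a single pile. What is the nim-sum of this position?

25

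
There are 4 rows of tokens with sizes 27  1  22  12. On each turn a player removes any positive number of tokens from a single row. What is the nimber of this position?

0

Write each in binary and XOR column by column:
  11011  (27)
  00001  (1)
  10110  (22)
  01100  (12)
  -----
  00000  (0)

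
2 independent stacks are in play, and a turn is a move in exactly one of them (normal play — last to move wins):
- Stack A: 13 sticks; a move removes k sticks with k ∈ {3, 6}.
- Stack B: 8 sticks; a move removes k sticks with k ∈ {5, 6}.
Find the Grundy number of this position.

Build the Grundy sequence for stack A with g(k) = mex{g(k−s) : s ∈ {3, 6}, s ≤ k}:
k:     0  1  2  3  4  5  6  7  8  9 10 11 12 13
g(k):  0  0  0  1  1  1  2  2  2  0  0  0  1  1
So g(13) = 1.
For stack B, compute g(0), g(1), … with moves {5, 6}:
k:     0  1  2  3  4  5  6  7  8
g(k):  0  0  0  0  0  1  1  1  1
So g(8) = 1.
The value of a disjunctive sum is the nim-sum of the parts.
Combined value = 1 ⊕ 1 = 0.

0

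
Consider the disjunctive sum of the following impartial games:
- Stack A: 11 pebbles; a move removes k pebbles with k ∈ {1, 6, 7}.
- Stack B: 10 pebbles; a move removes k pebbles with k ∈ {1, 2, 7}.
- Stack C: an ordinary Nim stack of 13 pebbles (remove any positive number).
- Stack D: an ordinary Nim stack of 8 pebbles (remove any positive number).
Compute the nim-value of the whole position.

7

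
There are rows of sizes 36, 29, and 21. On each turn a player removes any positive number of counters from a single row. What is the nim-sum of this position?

44

Nim-sum: 36 ^ 29 ^ 21 = 44.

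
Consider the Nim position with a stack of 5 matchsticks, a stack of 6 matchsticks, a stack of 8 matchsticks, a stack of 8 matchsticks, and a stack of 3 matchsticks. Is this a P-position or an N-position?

P-position

Compute the nim-sum pairwise:
5 ^ 6 = 3
3 ^ 8 = 11
11 ^ 8 = 3
3 ^ 3 = 0
The nim-sum is 0, so this is a P-position: the player to move is in a losing position under optimal play.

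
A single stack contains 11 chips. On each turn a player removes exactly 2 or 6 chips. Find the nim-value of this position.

1

Grundy values for subtraction set {2, 6}:
k:     0  1  2  3  4  5  6  7  8  9 10 11
g(k):  0  0  1  1  0  0  1  1  0  0  1  1
So g(11) = 1.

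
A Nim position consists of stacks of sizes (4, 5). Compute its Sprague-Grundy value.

1

Bitwise XOR of the heap sizes:
  100  (4)
  101  (5)
  ---
  001  (1)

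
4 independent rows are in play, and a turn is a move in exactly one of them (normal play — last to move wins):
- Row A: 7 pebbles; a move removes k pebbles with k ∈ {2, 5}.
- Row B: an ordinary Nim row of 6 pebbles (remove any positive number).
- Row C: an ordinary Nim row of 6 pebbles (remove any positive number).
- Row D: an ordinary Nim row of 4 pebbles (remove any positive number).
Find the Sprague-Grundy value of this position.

4

For row A, compute g(0), g(1), … with moves {2, 5}:
g(0) = mex{} = 0
g(1) = mex{} = 0
g(2) = mex{0} = 1
g(3) = mex{0} = 1
g(4) = mex{1} = 0
g(5) = mex{0,1} = 2
g(6) = mex{0} = 1
g(7) = mex{1,2} = 0
So g(7) = 0.
Row B is a plain Nim row of size 6, so its Grundy value is 6.
Row C is a plain Nim row of size 6, so its Grundy value is 6.
Row D is a plain Nim row of size 4, so its Grundy value is 4.
The value of a disjunctive sum is the nim-sum of the parts.
Combined value = 0 XOR 6 XOR 6 XOR 4 = 4.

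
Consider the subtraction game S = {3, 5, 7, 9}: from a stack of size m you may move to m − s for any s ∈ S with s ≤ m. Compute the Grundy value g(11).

3

Grundy values for subtraction set {3, 5, 7, 9}:
k:     0  1  2  3  4  5  6  7  8  9 10 11
g(k):  0  0  0  1  1  1  2  2  2  3  3  3
So g(11) = 3.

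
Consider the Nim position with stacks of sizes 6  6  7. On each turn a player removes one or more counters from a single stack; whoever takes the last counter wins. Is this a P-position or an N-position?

In binary:
  110  (6)
  110  (6)
  111  (7)
  ---
  111  (7)
The nim-sum is 7 ≠ 0, so this is an N-position: the player to move can win.

N-position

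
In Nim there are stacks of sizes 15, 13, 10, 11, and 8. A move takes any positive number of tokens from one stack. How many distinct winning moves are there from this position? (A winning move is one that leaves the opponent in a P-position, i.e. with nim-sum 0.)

Bitwise XOR of the heap sizes:
  1111  (15)
  1101  (13)
  1010  (10)
  1011  (11)
  1000  (8)
  ----
  1011  (11)
The overall nim-sum is X = 11. A stack of size p has a winning move iff p XOR X < p (reduce it to p XOR X).
  15: 15 XOR 11 = 4 < 15 — winning move (to 4).
  13: 13 XOR 11 = 6 < 13 — winning move (to 6).
  10: 10 XOR 11 = 1 < 10 — winning move (to 1).
  11: 11 XOR 11 = 0 < 11 — winning move (to 0).
  8: 8 XOR 11 = 3 < 8 — winning move (to 3).
That gives 5 winning moves.

5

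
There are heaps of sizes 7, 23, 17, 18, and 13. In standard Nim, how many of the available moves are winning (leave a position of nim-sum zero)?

3

Nim-sum: 7 XOR 23 XOR 17 XOR 18 XOR 13 = 30.
The overall nim-sum is X = 30. A heap of size p has a winning move iff p XOR X < p (reduce it to p XOR X).
  7: 7 XOR 30 = 25 ≥ 7 — no move.
  23: 23 XOR 30 = 9 < 23 — winning move (to 9).
  17: 17 XOR 30 = 15 < 17 — winning move (to 15).
  18: 18 XOR 30 = 12 < 18 — winning move (to 12).
  13: 13 XOR 30 = 19 ≥ 13 — no move.
That gives 3 winning moves.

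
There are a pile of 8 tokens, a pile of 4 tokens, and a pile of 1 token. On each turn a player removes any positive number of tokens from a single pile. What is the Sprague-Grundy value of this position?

Nim-sum: 8 ^ 4 ^ 1 = 13.

13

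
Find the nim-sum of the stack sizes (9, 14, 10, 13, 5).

5

Nim-sum: 9 ^ 14 ^ 10 ^ 13 ^ 5 = 5.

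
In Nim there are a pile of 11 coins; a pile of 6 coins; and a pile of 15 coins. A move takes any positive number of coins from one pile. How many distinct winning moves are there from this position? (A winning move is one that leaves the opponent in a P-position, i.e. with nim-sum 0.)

Write each in binary and XOR column by column:
  1011  (11)
  0110  (6)
  1111  (15)
  ----
  0010  (2)
The overall nim-sum is X = 2. A pile of size p has a winning move iff p XOR X < p (reduce it to p XOR X).
  11: 11 XOR 2 = 9 < 11 — winning move (to 9).
  6: 6 XOR 2 = 4 < 6 — winning move (to 4).
  15: 15 XOR 2 = 13 < 15 — winning move (to 13).
That gives 3 winning moves.

3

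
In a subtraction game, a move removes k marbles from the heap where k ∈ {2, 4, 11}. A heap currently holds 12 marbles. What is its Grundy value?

3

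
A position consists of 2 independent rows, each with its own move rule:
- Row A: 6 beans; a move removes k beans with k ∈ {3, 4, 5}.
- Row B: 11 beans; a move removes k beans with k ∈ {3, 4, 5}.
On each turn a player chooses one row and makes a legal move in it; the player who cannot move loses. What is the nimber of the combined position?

3

Build the Grundy sequence for row A with g(k) = mex{g(k−s) : s ∈ {3, 4, 5}, s ≤ k}:
g(0) = mex{} = 0
g(1) = mex{} = 0
g(2) = mex{} = 0
g(3) = mex{0} = 1
g(4) = mex{0} = 1
g(5) = mex{0} = 1
g(6) = mex{0,1} = 2
So g(6) = 2.
For row B, compute g(0), g(1), … with moves {3, 4, 5}:
g(0) = mex{} = 0
g(1) = mex{} = 0
g(2) = mex{} = 0
g(3) = mex{0} = 1
g(4) = mex{0} = 1
g(5) = mex{0} = 1
g(6) = mex{0,1} = 2
g(7) = mex{0,1} = 2
g(8) = mex{1} = 0
g(9) = mex{1,2} = 0
g(10) = mex{1,2} = 0
g(11) = mex{0,2} = 1
So g(11) = 1.
By the Sprague-Grundy theorem, the Grundy value of a sum of independent games is the XOR of the component values.
Combined value = 2 ⊕ 1 = 3.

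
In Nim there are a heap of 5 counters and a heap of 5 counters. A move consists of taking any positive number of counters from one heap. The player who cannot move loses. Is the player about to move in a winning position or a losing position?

Losing position

Write each in binary and XOR column by column:
  101  (5)
  101  (5)
  ---
  000  (0)
The nim-sum is 0, so this is a P-position: the player to move is in a losing position under optimal play.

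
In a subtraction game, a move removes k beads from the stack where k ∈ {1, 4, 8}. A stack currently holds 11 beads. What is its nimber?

2

Compute g(0), g(1), … for moves {1, 4, 8}:
k:     0  1  2  3  4  5  6  7  8  9 10 11
g(k):  0  1  0  1  2  0  1  0  1  2  3  2
So g(11) = 2.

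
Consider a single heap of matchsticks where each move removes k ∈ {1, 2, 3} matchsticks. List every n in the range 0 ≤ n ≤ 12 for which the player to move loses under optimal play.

0, 4, 8, 12

Build the Grundy sequence with g(k) = mex{g(k−s) : s ∈ {1, 2, 3}, s ≤ k}:
g(0) = mex{} = 0
g(1) = mex{0} = 1
g(2) = mex{0,1} = 2
g(3) = mex{0,1,2} = 3
g(4) = mex{1,2,3} = 0
g(5) = mex{0,2,3} = 1
g(6) = mex{0,1,3} = 2
g(7) = mex{0,1,2} = 3
g(8) = mex{1,2,3} = 0
g(9) = mex{0,2,3} = 1
g(10) = mex{0,1,3} = 2
g(11) = mex{0,1,2} = 3
g(12) = mex{1,2,3} = 0
The P-positions (g = 0) in 0..12 are 0, 4, 8, 12.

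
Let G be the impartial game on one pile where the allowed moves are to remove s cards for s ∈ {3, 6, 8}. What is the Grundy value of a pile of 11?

0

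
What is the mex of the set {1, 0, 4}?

The values 0, 1 are all present; 2 is the first non-negative integer missing from the set.

2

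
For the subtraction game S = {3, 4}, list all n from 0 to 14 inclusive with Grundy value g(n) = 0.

0, 1, 2, 7, 8, 9, 14

Grundy values for subtraction set {3, 4}:
k:     0  1  2  3  4  5  6  7  8  9 10 11 12 13 14
g(k):  0  0  0  1  1  1  2  0  0  0  1  1  1  2  0
The P-positions (g = 0) in 0..14 are 0, 1, 2, 7, 8, 9, 14.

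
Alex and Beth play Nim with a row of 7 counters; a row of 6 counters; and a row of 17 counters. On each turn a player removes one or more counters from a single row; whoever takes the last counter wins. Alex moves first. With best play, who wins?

Alex wins

Nim-sum: 7 XOR 6 XOR 17 = 16.
The nim-sum is 16 ≠ 0, so this is an N-position: the player to move can win; Alex has a winning move.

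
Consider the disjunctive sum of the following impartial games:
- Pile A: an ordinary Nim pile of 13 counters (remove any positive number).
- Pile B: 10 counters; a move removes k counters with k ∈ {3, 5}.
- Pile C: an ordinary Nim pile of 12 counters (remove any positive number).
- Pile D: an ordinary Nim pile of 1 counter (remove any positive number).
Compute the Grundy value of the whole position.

Pile A is a plain Nim pile of size 13, so its Grundy value is 13.
Build the Grundy sequence for pile B with g(k) = mex{g(k−s) : s ∈ {3, 5}, s ≤ k}:
g(0) = mex{} = 0
g(1) = mex{} = 0
g(2) = mex{} = 0
g(3) = mex{0} = 1
g(4) = mex{0} = 1
g(5) = mex{0} = 1
g(6) = mex{0,1} = 2
g(7) = mex{0,1} = 2
g(8) = mex{1} = 0
g(9) = mex{1,2} = 0
g(10) = mex{1,2} = 0
So g(10) = 0.
Pile C is a plain Nim pile of size 12, so its Grundy value is 12.
Pile D is a plain Nim pile of size 1, so its Grundy value is 1.
The value of a disjunctive sum is the nim-sum of the parts.
Combined value = 13 ⊕ 0 ⊕ 12 ⊕ 1 = 0.

0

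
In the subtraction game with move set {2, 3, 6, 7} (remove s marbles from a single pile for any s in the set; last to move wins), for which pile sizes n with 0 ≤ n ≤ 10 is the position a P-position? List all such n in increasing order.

0, 1, 5, 9, 10

Build the Grundy sequence with g(k) = mex{g(k−s) : s ∈ {2, 3, 6, 7}, s ≤ k}:
k:     0  1  2  3  4  5  6  7  8  9 10
g(k):  0  0  1  1  2  0  3  1  2  0  0
The P-positions (g = 0) in 0..10 are 0, 1, 5, 9, 10.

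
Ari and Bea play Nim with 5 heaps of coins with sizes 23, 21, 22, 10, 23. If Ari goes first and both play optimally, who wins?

Ari wins

Compute the nim-sum pairwise:
23 XOR 21 = 2
2 XOR 22 = 20
20 XOR 10 = 30
30 XOR 23 = 9
The nim-sum is 9 ≠ 0, so this is an N-position: the player to move can win; Ari has a winning move.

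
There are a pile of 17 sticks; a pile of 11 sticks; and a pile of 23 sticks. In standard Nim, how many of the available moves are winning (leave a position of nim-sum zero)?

1

Nim-sum: 17 ⊕ 11 ⊕ 23 = 13.
The overall nim-sum is X = 13. A pile of size p has a winning move iff p XOR X < p (reduce it to p XOR X).
  17: 17 XOR 13 = 28 ≥ 17 — no move.
  11: 11 XOR 13 = 6 < 11 — winning move (to 6).
  23: 23 XOR 13 = 26 ≥ 23 — no move.
That gives 1 winning move.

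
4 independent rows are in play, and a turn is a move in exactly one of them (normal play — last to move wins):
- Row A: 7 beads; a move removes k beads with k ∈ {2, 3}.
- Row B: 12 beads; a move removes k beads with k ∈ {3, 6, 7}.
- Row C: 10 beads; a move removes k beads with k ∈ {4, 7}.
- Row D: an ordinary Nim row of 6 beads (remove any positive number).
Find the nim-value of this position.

5

Grundy values for row A (subtraction set {2, 3}):
k:     0  1  2  3  4  5  6  7
g(k):  0  0  1  1  2  0  0  1
So g(7) = 1.
Build the Grundy sequence for row B with g(k) = mex{g(k−s) : s ∈ {3, 6, 7}, s ≤ k}:
g(0) = mex{} = 0
g(1) = mex{} = 0
g(2) = mex{} = 0
g(3) = mex{0} = 1
g(4) = mex{0} = 1
g(5) = mex{0} = 1
g(6) = mex{0,1} = 2
g(7) = mex{0,1} = 2
g(8) = mex{0,1} = 2
g(9) = mex{0,1,2} = 3
g(10) = mex{1,2} = 0
g(11) = mex{1,2} = 0
g(12) = mex{1,2,3} = 0
So g(12) = 0.
Build the Grundy sequence for row C with g(k) = mex{g(k−s) : s ∈ {4, 7}, s ≤ k}:
g(0) = mex{} = 0
g(1) = mex{} = 0
g(2) = mex{} = 0
g(3) = mex{} = 0
g(4) = mex{0} = 1
g(5) = mex{0} = 1
g(6) = mex{0} = 1
g(7) = mex{0} = 1
g(8) = mex{0,1} = 2
g(9) = mex{0,1} = 2
g(10) = mex{0,1} = 2
So g(10) = 2.
Row D is a plain Nim row of size 6, so its Grundy value is 6.
By the Sprague-Grundy theorem, the Grundy value of a sum of independent games is the XOR of the component values.
Combined value = 1 ⊕ 0 ⊕ 2 ⊕ 6 = 5.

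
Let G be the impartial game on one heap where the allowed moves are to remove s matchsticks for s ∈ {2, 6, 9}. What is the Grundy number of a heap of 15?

0

Grundy values for subtraction set {2, 6, 9}:
k:     0  1  2  3  4  5  6  7  8  9 10 11 12 13 14 15
g(k):  0  0  1  1  0  0  1  1  0  2  1  3  0  2  1  0
So g(15) = 0.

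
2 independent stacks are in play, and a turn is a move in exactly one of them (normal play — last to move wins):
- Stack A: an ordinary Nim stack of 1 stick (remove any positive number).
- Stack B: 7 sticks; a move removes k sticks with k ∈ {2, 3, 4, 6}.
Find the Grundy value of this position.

2

Stack A is a plain Nim stack of size 1, so its Grundy value is 1.
Grundy values for stack B (subtraction set {2, 3, 4, 6}):
k:     0  1  2  3  4  5  6  7
g(k):  0  0  1  1  2  2  3  3
So g(7) = 3.
By the Sprague-Grundy theorem, the Grundy value of a sum of independent games is the XOR of the component values.
Combined value = 1 ⊕ 3 = 2.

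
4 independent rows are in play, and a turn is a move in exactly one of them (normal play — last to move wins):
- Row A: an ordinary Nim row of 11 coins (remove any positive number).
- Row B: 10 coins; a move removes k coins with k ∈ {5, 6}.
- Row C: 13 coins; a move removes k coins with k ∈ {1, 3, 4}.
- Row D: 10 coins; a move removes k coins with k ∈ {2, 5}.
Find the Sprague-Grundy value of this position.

10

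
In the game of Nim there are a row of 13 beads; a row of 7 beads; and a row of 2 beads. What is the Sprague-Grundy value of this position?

8

Write each in binary and XOR column by column:
  1101  (13)
  0111  (7)
  0010  (2)
  ----
  1000  (8)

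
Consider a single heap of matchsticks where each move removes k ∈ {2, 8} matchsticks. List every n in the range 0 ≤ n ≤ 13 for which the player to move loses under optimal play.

0, 1, 4, 5, 10, 11

Compute g(0), g(1), … for moves {2, 8}:
g(0) = mex{} = 0
g(1) = mex{} = 0
g(2) = mex{0} = 1
g(3) = mex{0} = 1
g(4) = mex{1} = 0
g(5) = mex{1} = 0
g(6) = mex{0} = 1
g(7) = mex{0} = 1
g(8) = mex{0,1} = 2
g(9) = mex{0,1} = 2
g(10) = mex{1,2} = 0
g(11) = mex{1,2} = 0
g(12) = mex{0} = 1
g(13) = mex{0} = 1
The P-positions (g = 0) in 0..13 are 0, 1, 4, 5, 10, 11.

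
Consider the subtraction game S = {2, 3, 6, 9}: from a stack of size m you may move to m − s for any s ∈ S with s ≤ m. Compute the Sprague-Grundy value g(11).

3

Build the Grundy sequence with g(k) = mex{g(k−s) : s ∈ {2, 3, 6, 9}, s ≤ k}:
g(0) = mex{} = 0
g(1) = mex{} = 0
g(2) = mex{0} = 1
g(3) = mex{0} = 1
g(4) = mex{0,1} = 2
g(5) = mex{1} = 0
g(6) = mex{0,1,2} = 3
g(7) = mex{0,2} = 1
g(8) = mex{0,1,3} = 2
g(9) = mex{0,1,3} = 2
g(10) = mex{0,1,2} = 3
g(11) = mex{0,1,2} = 3
So g(11) = 3.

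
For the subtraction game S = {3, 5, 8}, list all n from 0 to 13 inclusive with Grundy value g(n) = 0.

0, 1, 2, 11, 12, 13

Compute g(0), g(1), … for moves {3, 5, 8}:
k:     0  1  2  3  4  5  6  7  8  9 10 11 12 13
g(k):  0  0  0  1  1  1  2  2  2  3  3  0  0  0
The P-positions (g = 0) in 0..13 are 0, 1, 2, 11, 12, 13.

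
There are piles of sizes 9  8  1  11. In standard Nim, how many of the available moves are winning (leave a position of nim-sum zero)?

3

Nim-sum: 9 ^ 8 ^ 1 ^ 11 = 11.
The overall nim-sum is X = 11. A pile of size p has a winning move iff p XOR X < p (reduce it to p XOR X).
  9: 9 XOR 11 = 2 < 9 — winning move (to 2).
  8: 8 XOR 11 = 3 < 8 — winning move (to 3).
  1: 1 XOR 11 = 10 ≥ 1 — no move.
  11: 11 XOR 11 = 0 < 11 — winning move (to 0).
That gives 3 winning moves.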